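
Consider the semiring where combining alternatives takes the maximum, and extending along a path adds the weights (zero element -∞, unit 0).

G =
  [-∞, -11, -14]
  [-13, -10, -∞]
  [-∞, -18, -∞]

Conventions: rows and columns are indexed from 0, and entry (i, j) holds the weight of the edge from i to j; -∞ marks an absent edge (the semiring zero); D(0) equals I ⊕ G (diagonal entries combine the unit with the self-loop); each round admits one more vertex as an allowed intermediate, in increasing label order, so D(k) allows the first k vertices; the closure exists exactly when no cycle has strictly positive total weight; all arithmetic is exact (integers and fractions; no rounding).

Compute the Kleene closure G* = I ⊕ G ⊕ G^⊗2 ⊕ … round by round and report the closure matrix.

D(0):
  [0, -11, -14]
  [-13, 0, -∞]
  [-∞, -18, 0]
D(1):
  [0, -11, -14]
  [-13, 0, -27]
  [-∞, -18, 0]
D(2):
  [0, -11, -14]
  [-13, 0, -27]
  [-31, -18, 0]
D(3):
  [0, -11, -14]
  [-13, 0, -27]
  [-31, -18, 0]
Answer: G* = [[0, -11, -14], [-13, 0, -27], [-31, -18, 0]]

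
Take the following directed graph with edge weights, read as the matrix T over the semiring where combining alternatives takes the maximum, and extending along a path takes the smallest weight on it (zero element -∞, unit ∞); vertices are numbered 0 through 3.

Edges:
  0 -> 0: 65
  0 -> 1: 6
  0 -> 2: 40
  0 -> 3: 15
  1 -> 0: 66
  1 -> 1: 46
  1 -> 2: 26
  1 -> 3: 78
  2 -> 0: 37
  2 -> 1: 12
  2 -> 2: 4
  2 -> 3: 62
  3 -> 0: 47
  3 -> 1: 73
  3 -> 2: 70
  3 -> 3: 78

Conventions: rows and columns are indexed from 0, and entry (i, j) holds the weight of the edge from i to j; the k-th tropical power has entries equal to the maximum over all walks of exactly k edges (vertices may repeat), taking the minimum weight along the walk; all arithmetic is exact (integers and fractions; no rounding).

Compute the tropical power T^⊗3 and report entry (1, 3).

T^⊗2:
  [65, 15, 40, 40]
  [65, 73, 70, 78]
  [47, 62, 62, 62]
  [66, 73, 70, 78]
T^⊗3:
  [65, 40, 40, 40]
  [66, 73, 70, 78]
  [62, 62, 62, 62]
  [66, 73, 70, 78]
Key observation: the optimum is the walk 1->3->3->3, with weight 78 min 78 min 78 = 78.
Optimal value attained by: walk 1->3->3->3.
Answer: (T^⊗3)[1][3] = 78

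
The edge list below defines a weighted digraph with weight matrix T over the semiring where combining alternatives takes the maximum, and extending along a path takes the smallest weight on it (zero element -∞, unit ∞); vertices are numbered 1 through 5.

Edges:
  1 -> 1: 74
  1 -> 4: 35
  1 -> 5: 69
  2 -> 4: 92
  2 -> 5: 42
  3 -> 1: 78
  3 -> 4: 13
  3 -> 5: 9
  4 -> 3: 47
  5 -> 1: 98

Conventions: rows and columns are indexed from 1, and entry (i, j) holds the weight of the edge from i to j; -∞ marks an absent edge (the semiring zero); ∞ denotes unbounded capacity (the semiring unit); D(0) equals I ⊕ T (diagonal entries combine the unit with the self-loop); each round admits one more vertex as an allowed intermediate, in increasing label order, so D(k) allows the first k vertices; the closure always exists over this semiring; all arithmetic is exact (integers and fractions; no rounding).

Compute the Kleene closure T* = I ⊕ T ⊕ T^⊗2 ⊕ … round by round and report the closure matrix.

D(0):
  [∞, -∞, -∞, 35, 69]
  [-∞, ∞, -∞, 92, 42]
  [78, -∞, ∞, 13, 9]
  [-∞, -∞, 47, ∞, -∞]
  [98, -∞, -∞, -∞, ∞]
D(1):
  [∞, -∞, -∞, 35, 69]
  [-∞, ∞, -∞, 92, 42]
  [78, -∞, ∞, 35, 69]
  [-∞, -∞, 47, ∞, -∞]
  [98, -∞, -∞, 35, ∞]
D(2):
  [∞, -∞, -∞, 35, 69]
  [-∞, ∞, -∞, 92, 42]
  [78, -∞, ∞, 35, 69]
  [-∞, -∞, 47, ∞, -∞]
  [98, -∞, -∞, 35, ∞]
D(3):
  [∞, -∞, -∞, 35, 69]
  [-∞, ∞, -∞, 92, 42]
  [78, -∞, ∞, 35, 69]
  [47, -∞, 47, ∞, 47]
  [98, -∞, -∞, 35, ∞]
D(4):
  [∞, -∞, 35, 35, 69]
  [47, ∞, 47, 92, 47]
  [78, -∞, ∞, 35, 69]
  [47, -∞, 47, ∞, 47]
  [98, -∞, 35, 35, ∞]
D(5):
  [∞, -∞, 35, 35, 69]
  [47, ∞, 47, 92, 47]
  [78, -∞, ∞, 35, 69]
  [47, -∞, 47, ∞, 47]
  [98, -∞, 35, 35, ∞]
Answer: T* = [[∞, -∞, 35, 35, 69], [47, ∞, 47, 92, 47], [78, -∞, ∞, 35, 69], [47, -∞, 47, ∞, 47], [98, -∞, 35, 35, ∞]]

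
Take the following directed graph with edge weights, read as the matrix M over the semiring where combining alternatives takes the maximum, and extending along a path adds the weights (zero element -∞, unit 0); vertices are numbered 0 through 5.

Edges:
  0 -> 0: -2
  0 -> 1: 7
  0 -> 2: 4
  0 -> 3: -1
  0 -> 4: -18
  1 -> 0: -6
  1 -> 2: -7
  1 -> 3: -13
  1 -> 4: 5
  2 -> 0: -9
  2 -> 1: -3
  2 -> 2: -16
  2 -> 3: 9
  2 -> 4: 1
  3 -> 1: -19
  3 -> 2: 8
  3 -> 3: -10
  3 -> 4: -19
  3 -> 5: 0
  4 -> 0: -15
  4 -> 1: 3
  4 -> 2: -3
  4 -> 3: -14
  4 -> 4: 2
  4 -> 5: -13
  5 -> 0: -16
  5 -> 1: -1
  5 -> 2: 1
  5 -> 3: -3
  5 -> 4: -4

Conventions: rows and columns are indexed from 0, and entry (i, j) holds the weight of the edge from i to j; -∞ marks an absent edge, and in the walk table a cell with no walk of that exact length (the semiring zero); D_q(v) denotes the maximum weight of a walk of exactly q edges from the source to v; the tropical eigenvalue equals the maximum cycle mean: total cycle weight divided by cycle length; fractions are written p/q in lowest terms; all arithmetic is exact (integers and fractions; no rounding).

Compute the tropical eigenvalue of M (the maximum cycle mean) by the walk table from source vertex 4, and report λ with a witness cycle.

q=0: [-∞, -∞, -∞, -∞, 0, -∞]
q=1: [-15, 3, -3, -14, 2, -13]
q=2: [-3, 5, -1, 6, 8, -11]
q=3: [-1, 11, 14, 8, 10, 6]
q=4: [5, 13, 16, 23, 16, 8]
q=5: [7, 19, 31, 25, 18, 23]
q=6: [22, 28, 33, 40, 32, 25]
Optimal cycle mean attained by: cycle 2->3->2, total 9 + 8, length 2.
Answer: λ = 17/2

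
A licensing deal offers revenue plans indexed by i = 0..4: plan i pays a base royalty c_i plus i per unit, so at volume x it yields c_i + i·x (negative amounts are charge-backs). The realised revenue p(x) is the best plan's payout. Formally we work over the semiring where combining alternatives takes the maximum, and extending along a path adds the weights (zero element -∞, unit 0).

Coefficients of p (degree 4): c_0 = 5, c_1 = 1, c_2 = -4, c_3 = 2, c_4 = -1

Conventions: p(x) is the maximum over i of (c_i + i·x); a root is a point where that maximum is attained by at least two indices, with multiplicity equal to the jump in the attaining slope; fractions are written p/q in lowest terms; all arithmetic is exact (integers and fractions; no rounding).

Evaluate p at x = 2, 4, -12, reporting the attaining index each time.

p(2) = max(5+0·2=5, 1+1·2=3, -4+2·2=0, 2+3·2=8, -1+4·2=7) = 8 (attained by i=3)
p(4) = max(5+0·4=5, 1+1·4=5, -4+2·4=4, 2+3·4=14, -1+4·4=15) = 15 (attained by i=4)
p(-12) = max(5+0·(-12)=5, 1+1·(-12)=-11, -4+2·(-12)=-28, 2+3·(-12)=-34, -1+4·(-12)=-49) = 5 (attained by i=0)
Answer: p(2) = 8; p(4) = 15; p(-12) = 5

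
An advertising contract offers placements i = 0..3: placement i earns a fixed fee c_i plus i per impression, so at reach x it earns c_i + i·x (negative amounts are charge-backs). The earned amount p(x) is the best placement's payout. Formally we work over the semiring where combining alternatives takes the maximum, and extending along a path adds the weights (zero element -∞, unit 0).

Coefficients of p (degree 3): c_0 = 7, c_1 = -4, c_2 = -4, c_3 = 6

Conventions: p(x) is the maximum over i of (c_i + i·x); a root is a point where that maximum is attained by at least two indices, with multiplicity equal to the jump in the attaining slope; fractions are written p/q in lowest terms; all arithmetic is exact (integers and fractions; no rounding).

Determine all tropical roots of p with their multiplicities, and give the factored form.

hull edge (i=0, c=7) to (i=3, c=6): slope -1/3, span 3
Factored form: p(x) = 6 ⊗ (x ⊕ 1/3) ⊗ (x ⊕ 1/3) ⊗ (x ⊕ 1/3)
Answer: roots = 1/3 (mult 3)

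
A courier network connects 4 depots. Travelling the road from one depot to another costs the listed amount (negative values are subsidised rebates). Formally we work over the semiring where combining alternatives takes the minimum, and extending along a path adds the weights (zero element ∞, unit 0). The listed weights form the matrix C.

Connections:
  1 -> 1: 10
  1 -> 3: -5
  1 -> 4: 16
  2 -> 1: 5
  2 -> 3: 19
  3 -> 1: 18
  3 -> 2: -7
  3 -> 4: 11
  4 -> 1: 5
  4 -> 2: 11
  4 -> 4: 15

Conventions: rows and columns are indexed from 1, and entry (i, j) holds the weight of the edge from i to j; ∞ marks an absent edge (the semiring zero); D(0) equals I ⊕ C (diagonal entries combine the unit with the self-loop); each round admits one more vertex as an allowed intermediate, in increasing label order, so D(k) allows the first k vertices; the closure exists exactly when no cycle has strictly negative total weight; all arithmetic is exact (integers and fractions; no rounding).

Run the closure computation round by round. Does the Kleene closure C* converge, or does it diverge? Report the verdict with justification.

D(0):
  [0, ∞, -5, 16]
  [5, 0, 19, ∞]
  [18, -7, 0, 11]
  [5, 11, ∞, 0]
D(1):
  [0, ∞, -5, 16]
  [5, 0, 0, 21]
  [18, -7, 0, 11]
  [5, 11, 0, 0]
Detection: at round 2, diagonal entry (3, 3) turns strictly negative.
Key observation: the cycle 3->2->1->3 has total weight (-7) + 5 + (-5), which is strictly negative.
Answer: DIVERGES — negative cycle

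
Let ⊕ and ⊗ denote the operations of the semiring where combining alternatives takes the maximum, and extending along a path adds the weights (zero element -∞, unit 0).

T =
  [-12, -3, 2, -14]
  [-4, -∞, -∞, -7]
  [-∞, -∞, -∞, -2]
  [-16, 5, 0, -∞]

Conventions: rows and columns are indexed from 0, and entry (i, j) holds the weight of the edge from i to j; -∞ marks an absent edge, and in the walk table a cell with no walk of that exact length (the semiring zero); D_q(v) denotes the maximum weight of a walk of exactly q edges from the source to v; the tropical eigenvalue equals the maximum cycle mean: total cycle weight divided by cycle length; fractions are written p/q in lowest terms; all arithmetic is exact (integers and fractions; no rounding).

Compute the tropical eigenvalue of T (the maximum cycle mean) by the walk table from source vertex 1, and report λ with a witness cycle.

q=0: [-∞, 0, -∞, -∞]
q=1: [-4, -∞, -∞, -7]
q=2: [-16, -2, -2, -18]
q=3: [-6, -13, -14, -4]
q=4: [-17, 1, -4, -16]
Optimal cycle mean attained by: cycle 0->2->3->1->0, total 2 + (-2) + 5 + (-4), length 4.
Answer: λ = 1/4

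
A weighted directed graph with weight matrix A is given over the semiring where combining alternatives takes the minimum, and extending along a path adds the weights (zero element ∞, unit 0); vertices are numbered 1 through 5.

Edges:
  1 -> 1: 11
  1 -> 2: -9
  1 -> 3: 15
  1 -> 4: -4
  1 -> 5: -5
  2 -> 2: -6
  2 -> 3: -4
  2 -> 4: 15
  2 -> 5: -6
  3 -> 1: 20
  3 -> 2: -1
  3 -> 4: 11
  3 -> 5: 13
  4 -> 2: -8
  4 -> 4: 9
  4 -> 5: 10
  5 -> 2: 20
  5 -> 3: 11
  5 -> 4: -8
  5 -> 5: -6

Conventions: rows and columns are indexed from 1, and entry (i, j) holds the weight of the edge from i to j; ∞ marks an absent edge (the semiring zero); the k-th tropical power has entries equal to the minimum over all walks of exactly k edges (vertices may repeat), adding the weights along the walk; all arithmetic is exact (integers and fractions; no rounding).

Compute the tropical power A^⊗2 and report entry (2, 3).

A^⊗2:
  [22, -15, -13, -13, -15]
  [16, -12, -10, -14, -12]
  [31, -7, -5, 5, -7]
  [∞, -14, -12, 2, -14]
  [31, -16, 5, -14, -12]
Key observation: the optimum is the walk 2->2->3, with weight (-6) + (-4) = -10.
Optimal value attained by: walk 2->2->3.
Answer: (A^⊗2)[2][3] = -10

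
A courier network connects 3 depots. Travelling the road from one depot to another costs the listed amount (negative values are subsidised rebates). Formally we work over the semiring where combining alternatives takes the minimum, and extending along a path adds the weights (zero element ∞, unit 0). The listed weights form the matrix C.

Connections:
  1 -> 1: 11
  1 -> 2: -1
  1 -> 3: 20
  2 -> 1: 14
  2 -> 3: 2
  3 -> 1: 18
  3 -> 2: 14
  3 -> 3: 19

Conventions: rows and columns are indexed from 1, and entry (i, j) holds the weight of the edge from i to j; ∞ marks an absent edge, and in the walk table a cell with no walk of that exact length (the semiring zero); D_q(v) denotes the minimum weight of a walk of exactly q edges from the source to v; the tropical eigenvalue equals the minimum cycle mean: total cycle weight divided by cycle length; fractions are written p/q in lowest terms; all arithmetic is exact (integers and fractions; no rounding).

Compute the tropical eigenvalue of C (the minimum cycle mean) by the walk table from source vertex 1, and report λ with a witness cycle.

q=0: [0, ∞, ∞]
q=1: [11, -1, 20]
q=2: [13, 10, 1]
q=3: [19, 12, 12]
Optimal cycle mean attained by: cycle 1->2->3->1, total (-1) + 2 + 18, length 3.
Answer: λ = 19/3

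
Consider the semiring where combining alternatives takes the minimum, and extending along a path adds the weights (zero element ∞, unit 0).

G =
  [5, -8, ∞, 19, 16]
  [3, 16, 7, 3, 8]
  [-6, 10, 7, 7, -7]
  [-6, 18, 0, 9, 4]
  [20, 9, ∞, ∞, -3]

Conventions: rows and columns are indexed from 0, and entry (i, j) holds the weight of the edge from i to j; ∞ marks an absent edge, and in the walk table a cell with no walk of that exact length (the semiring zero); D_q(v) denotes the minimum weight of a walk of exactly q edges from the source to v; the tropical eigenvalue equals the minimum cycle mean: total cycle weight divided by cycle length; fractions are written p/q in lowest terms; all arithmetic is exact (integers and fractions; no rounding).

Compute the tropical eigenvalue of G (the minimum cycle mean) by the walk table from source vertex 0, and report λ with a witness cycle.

q=0: [0, ∞, ∞, ∞, ∞]
q=1: [5, -8, ∞, 19, 16]
q=2: [-5, -3, -1, -5, 0]
q=3: [-11, -13, -5, 0, -8]
q=4: [-11, -19, -6, -10, -12]
q=5: [-16, -19, -12, -16, -15]
Optimal cycle mean attained by: cycle 0->1->3->0, total (-8) + 3 + (-6), length 3.
Answer: λ = -11/3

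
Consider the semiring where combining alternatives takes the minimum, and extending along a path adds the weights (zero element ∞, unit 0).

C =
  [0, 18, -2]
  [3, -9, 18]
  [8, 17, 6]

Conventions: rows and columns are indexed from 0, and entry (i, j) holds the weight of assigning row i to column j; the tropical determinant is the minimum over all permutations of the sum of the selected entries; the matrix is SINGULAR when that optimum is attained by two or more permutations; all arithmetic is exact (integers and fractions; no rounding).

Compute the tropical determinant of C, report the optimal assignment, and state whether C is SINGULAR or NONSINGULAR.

σ = (0, 1, 2): 0 + (-9) + 6 = -3
σ = (0, 2, 1): 0 + 18 + 17 = 35
σ = (1, 0, 2): 18 + 3 + 6 = 27
σ = (1, 2, 0): 18 + 18 + 8 = 44
σ = (2, 0, 1): (-2) + 3 + 17 = 18
σ = (2, 1, 0): (-2) + (-9) + 8 = -3
Optimal value attained by: σ = (0, 1, 2).
Answer: det⊕(C) = -3; verdict: SINGULAR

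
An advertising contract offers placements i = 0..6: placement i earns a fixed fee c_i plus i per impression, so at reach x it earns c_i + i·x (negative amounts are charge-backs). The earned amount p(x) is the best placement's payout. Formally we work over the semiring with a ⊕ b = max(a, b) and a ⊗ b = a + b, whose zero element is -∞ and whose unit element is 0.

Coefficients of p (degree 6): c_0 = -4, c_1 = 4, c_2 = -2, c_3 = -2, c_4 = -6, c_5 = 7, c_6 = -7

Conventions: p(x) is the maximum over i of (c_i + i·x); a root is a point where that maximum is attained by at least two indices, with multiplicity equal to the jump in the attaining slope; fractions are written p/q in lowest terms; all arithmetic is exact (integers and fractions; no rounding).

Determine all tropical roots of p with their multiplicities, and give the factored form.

hull edge (i=0, c=-4) to (i=1, c=4): slope 8, span 1
hull edge (i=1, c=4) to (i=5, c=7): slope 3/4, span 4
hull edge (i=5, c=7) to (i=6, c=-7): slope -14, span 1
Factored form: p(x) = -7 ⊗ (x ⊕ (-8)) ⊗ (x ⊕ (-3/4)) ⊗ (x ⊕ (-3/4)) ⊗ (x ⊕ (-3/4)) ⊗ (x ⊕ (-3/4)) ⊗ (x ⊕ 14)
Answer: roots = -8 (mult 1), -3/4 (mult 4), 14 (mult 1)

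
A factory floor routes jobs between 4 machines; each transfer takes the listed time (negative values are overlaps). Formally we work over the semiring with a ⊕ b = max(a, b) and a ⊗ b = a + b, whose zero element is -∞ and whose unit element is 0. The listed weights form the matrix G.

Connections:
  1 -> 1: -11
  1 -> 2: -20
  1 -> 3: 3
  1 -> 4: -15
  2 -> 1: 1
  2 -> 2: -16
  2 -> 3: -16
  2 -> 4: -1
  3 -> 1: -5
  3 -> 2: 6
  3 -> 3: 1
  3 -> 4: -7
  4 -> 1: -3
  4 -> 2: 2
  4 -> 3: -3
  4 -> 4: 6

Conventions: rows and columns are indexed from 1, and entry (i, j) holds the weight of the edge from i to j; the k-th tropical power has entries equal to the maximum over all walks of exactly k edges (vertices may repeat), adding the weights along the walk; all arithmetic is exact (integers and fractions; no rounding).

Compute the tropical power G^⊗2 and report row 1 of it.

G^⊗2:
  [-2, 9, 4, -4]
  [-4, 1, 4, 5]
  [7, 7, 2, 5]
  [3, 8, 3, 12]
Answer: row 1 of G^⊗2 = [-2, 9, 4, -4]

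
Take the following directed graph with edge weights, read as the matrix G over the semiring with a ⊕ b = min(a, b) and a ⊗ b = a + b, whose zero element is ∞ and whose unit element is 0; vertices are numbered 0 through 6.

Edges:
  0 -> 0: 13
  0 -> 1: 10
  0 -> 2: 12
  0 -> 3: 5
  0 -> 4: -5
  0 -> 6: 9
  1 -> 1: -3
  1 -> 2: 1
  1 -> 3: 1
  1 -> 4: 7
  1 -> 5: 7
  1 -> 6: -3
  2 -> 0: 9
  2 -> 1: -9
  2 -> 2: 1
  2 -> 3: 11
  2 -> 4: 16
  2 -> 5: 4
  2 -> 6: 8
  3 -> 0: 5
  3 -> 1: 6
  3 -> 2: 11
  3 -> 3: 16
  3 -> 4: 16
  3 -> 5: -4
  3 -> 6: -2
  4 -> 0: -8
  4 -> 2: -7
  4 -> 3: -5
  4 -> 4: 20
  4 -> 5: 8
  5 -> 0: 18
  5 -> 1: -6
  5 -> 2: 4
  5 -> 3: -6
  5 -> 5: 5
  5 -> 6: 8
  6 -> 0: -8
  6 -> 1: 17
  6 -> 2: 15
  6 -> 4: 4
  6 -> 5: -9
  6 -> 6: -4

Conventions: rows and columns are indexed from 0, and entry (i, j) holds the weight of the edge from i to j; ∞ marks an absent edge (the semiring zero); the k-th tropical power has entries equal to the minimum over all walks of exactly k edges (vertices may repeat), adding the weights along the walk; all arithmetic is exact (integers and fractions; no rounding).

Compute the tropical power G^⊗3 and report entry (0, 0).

G^⊗2:
  [-13, 3, -12, -10, 8, 0, 3]
  [-11, -8, -2, -2, 1, -12, -7]
  [0, -12, -8, -8, -2, -2, -12]
  [-10, -10, 0, -10, 0, -11, -6]
  [0, -16, -6, -3, -13, -9, -7]
  [-1, -9, -5, -5, 1, -10, -9]
  [-12, -15, -5, -15, -13, -13, -8]
G^⊗3:
  [-5, -21, -11, -8, -18, -14, -12]
  [-15, -18, -8, -18, -16, -16, -11]
  [-20, -17, -11, -11, -8, -21, -16]
  [-14, -17, -9, -17, -15, -15, -13]
  [-21, -19, -20, -18, -9, -16, -19]
  [-17, -16, -8, -16, -6, -18, -13]
  [-21, -19, -20, -19, -17, -19, -18]
Key observation: the optimum is the walk 0->3->6->0, with weight 5 + (-2) + (-8) = -5.
Optimal value attained by: walk 0->3->6->0.
Answer: (G^⊗3)[0][0] = -5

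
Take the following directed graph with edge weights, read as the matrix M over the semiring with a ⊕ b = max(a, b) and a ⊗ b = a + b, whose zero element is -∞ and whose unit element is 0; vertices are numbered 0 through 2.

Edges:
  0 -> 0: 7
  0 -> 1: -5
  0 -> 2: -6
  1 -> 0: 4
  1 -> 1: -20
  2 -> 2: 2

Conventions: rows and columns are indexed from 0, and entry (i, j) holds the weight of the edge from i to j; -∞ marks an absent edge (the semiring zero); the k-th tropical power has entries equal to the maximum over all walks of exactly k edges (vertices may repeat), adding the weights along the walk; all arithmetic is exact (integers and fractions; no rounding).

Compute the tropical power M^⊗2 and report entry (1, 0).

M^⊗2:
  [14, 2, 1]
  [11, -1, -2]
  [-∞, -∞, 4]
Key observation: the optimum is the walk 1->0->0, with weight 4 + 7 = 11.
Optimal value attained by: walk 1->0->0.
Answer: (M^⊗2)[1][0] = 11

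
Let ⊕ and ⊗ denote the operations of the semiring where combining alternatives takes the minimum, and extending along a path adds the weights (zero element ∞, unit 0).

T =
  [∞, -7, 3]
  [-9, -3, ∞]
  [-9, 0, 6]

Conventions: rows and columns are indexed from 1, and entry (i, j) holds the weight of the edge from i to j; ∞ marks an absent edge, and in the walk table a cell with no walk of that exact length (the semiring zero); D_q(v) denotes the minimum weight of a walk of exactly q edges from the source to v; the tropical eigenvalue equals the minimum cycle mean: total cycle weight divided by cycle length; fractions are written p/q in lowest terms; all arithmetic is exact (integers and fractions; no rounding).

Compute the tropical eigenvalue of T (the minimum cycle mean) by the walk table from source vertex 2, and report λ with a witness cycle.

q=0: [∞, 0, ∞]
q=1: [-9, -3, ∞]
q=2: [-12, -16, -6]
q=3: [-25, -19, -9]
Optimal cycle mean attained by: cycle 1->2->1, total (-7) + (-9), length 2.
Answer: λ = -8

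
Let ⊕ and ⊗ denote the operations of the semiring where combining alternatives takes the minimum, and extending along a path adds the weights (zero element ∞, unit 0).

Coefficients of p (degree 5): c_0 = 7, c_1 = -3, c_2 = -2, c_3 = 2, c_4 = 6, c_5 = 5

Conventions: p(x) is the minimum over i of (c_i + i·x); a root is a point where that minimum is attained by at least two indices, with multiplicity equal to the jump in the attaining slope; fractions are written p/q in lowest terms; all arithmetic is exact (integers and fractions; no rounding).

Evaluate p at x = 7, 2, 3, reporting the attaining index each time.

p(7) = min(7+0·7=7, -3+1·7=4, -2+2·7=12, 2+3·7=23, 6+4·7=34, 5+5·7=40) = 4 (attained by i=1)
p(2) = min(7+0·2=7, -3+1·2=-1, -2+2·2=2, 2+3·2=8, 6+4·2=14, 5+5·2=15) = -1 (attained by i=1)
p(3) = min(7+0·3=7, -3+1·3=0, -2+2·3=4, 2+3·3=11, 6+4·3=18, 5+5·3=20) = 0 (attained by i=1)
Answer: p(7) = 4; p(2) = -1; p(3) = 0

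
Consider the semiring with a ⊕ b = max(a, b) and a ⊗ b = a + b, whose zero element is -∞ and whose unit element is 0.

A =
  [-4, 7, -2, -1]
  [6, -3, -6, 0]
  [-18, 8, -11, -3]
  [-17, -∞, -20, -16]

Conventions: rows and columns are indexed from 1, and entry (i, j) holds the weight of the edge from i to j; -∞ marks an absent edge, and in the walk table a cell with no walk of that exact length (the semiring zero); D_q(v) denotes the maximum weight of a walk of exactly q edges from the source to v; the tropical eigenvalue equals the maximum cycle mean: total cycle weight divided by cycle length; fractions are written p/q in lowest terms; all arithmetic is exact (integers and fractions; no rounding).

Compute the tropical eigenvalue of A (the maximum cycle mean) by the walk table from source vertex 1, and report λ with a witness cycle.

q=0: [0, -∞, -∞, -∞]
q=1: [-4, 7, -2, -1]
q=2: [13, 6, 1, 7]
q=3: [12, 20, 11, 12]
q=4: [26, 19, 14, 20]
Optimal cycle mean attained by: cycle 1->2->1, total 7 + 6, length 2.
Answer: λ = 13/2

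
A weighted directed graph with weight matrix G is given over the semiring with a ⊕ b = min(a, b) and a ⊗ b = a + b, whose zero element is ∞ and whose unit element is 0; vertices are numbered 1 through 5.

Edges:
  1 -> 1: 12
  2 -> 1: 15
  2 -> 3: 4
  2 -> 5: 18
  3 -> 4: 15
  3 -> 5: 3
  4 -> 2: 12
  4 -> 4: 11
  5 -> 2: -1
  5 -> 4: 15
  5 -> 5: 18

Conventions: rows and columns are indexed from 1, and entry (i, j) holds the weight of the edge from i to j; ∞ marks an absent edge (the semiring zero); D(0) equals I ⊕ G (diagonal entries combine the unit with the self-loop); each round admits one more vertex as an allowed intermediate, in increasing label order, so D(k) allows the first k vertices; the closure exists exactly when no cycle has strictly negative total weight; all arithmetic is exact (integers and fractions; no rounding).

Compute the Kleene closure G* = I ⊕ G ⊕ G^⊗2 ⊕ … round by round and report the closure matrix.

D(0):
  [0, ∞, ∞, ∞, ∞]
  [15, 0, 4, ∞, 18]
  [∞, ∞, 0, 15, 3]
  [∞, 12, ∞, 0, ∞]
  [∞, -1, ∞, 15, 0]
D(1):
  [0, ∞, ∞, ∞, ∞]
  [15, 0, 4, ∞, 18]
  [∞, ∞, 0, 15, 3]
  [∞, 12, ∞, 0, ∞]
  [∞, -1, ∞, 15, 0]
D(2):
  [0, ∞, ∞, ∞, ∞]
  [15, 0, 4, ∞, 18]
  [∞, ∞, 0, 15, 3]
  [27, 12, 16, 0, 30]
  [14, -1, 3, 15, 0]
D(3):
  [0, ∞, ∞, ∞, ∞]
  [15, 0, 4, 19, 7]
  [∞, ∞, 0, 15, 3]
  [27, 12, 16, 0, 19]
  [14, -1, 3, 15, 0]
D(4):
  [0, ∞, ∞, ∞, ∞]
  [15, 0, 4, 19, 7]
  [42, 27, 0, 15, 3]
  [27, 12, 16, 0, 19]
  [14, -1, 3, 15, 0]
D(5):
  [0, ∞, ∞, ∞, ∞]
  [15, 0, 4, 19, 7]
  [17, 2, 0, 15, 3]
  [27, 12, 16, 0, 19]
  [14, -1, 3, 15, 0]
Answer: G* = [[0, ∞, ∞, ∞, ∞], [15, 0, 4, 19, 7], [17, 2, 0, 15, 3], [27, 12, 16, 0, 19], [14, -1, 3, 15, 0]]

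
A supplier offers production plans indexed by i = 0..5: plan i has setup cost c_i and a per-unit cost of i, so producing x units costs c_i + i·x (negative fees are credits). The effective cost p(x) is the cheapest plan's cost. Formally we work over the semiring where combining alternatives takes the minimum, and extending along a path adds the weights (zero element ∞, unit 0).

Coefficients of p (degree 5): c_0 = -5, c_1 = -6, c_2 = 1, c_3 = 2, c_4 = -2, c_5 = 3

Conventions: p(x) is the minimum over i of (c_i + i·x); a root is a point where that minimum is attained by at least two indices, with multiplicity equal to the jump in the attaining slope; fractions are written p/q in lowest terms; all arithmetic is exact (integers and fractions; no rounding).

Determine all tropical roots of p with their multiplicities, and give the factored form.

hull edge (i=0, c=-5) to (i=1, c=-6): slope -1, span 1
hull edge (i=1, c=-6) to (i=4, c=-2): slope 4/3, span 3
hull edge (i=4, c=-2) to (i=5, c=3): slope 5, span 1
Factored form: p(x) = 3 ⊗ (x ⊕ (-5)) ⊗ (x ⊕ (-4/3)) ⊗ (x ⊕ (-4/3)) ⊗ (x ⊕ (-4/3)) ⊗ (x ⊕ 1)
Answer: roots = -5 (mult 1), -4/3 (mult 3), 1 (mult 1)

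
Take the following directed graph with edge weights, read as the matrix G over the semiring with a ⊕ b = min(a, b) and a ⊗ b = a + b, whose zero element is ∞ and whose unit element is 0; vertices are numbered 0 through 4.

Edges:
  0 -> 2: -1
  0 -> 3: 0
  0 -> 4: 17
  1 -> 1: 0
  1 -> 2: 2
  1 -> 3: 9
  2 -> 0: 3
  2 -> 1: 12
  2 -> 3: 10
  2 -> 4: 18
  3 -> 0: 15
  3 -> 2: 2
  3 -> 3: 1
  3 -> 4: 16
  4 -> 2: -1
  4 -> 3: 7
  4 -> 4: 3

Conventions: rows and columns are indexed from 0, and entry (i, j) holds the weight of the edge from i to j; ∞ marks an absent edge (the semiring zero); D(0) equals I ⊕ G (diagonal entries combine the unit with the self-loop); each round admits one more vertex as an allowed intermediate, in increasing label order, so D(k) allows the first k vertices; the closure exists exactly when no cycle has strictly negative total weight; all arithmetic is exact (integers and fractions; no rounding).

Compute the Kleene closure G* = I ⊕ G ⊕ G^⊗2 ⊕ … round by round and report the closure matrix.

D(0):
  [0, ∞, -1, 0, 17]
  [∞, 0, 2, 9, ∞]
  [3, 12, 0, 10, 18]
  [15, ∞, 2, 0, 16]
  [∞, ∞, -1, 7, 0]
D(1):
  [0, ∞, -1, 0, 17]
  [∞, 0, 2, 9, ∞]
  [3, 12, 0, 3, 18]
  [15, ∞, 2, 0, 16]
  [∞, ∞, -1, 7, 0]
D(2):
  [0, ∞, -1, 0, 17]
  [∞, 0, 2, 9, ∞]
  [3, 12, 0, 3, 18]
  [15, ∞, 2, 0, 16]
  [∞, ∞, -1, 7, 0]
D(3):
  [0, 11, -1, 0, 17]
  [5, 0, 2, 5, 20]
  [3, 12, 0, 3, 18]
  [5, 14, 2, 0, 16]
  [2, 11, -1, 2, 0]
D(4):
  [0, 11, -1, 0, 16]
  [5, 0, 2, 5, 20]
  [3, 12, 0, 3, 18]
  [5, 14, 2, 0, 16]
  [2, 11, -1, 2, 0]
D(5):
  [0, 11, -1, 0, 16]
  [5, 0, 2, 5, 20]
  [3, 12, 0, 3, 18]
  [5, 14, 2, 0, 16]
  [2, 11, -1, 2, 0]
Answer: G* = [[0, 11, -1, 0, 16], [5, 0, 2, 5, 20], [3, 12, 0, 3, 18], [5, 14, 2, 0, 16], [2, 11, -1, 2, 0]]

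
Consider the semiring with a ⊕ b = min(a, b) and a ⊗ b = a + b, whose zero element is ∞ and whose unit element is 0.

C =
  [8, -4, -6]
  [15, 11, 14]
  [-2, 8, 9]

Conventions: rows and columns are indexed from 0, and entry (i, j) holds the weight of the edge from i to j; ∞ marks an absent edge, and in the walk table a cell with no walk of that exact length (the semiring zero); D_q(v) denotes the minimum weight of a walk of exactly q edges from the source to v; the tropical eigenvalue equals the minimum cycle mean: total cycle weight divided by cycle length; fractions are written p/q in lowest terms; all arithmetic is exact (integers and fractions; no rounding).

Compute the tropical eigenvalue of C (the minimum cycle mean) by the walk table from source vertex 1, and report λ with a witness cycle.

q=0: [∞, 0, ∞]
q=1: [15, 11, 14]
q=2: [12, 11, 9]
q=3: [7, 8, 6]
Optimal cycle mean attained by: cycle 0->2->0, total (-6) + (-2), length 2.
Answer: λ = -4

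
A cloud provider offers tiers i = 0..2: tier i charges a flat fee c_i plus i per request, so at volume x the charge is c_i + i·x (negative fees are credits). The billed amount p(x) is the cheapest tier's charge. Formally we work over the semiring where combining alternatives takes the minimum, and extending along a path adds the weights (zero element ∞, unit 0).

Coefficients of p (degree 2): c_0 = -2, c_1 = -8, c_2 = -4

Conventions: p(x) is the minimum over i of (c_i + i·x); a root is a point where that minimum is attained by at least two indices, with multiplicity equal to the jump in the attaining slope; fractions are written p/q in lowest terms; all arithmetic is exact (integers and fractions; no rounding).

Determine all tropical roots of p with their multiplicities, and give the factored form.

hull edge (i=0, c=-2) to (i=1, c=-8): slope -6, span 1
hull edge (i=1, c=-8) to (i=2, c=-4): slope 4, span 1
Factored form: p(x) = -4 ⊗ (x ⊕ (-4)) ⊗ (x ⊕ 6)
Answer: roots = -4 (mult 1), 6 (mult 1)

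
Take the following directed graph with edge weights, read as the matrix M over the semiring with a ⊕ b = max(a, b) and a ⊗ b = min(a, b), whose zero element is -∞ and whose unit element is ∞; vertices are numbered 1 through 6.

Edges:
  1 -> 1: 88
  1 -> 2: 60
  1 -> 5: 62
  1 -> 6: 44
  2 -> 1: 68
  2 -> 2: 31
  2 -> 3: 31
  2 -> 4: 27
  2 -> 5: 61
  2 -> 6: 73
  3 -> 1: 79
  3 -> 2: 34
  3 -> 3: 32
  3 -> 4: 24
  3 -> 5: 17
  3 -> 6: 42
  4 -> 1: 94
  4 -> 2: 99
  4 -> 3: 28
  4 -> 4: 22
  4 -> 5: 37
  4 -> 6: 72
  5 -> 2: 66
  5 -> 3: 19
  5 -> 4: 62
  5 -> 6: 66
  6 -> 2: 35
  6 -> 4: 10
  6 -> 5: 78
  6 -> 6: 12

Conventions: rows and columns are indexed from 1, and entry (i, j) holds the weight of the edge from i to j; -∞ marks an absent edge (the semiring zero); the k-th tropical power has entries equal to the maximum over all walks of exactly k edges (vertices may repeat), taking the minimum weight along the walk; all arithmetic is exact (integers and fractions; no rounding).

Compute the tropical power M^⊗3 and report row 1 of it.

M^⊗2:
  [88, 62, 31, 62, 62, 62]
  [68, 61, 31, 61, 73, 61]
  [79, 60, 32, 27, 62, 44]
  [88, 60, 31, 37, 72, 73]
  [66, 62, 31, 27, 66, 66]
  [35, 66, 31, 62, 35, 66]
M^⊗3:
  [88, 62, 31, 62, 62, 62]
  [68, 66, 31, 62, 62, 66]
  [79, 62, 32, 62, 62, 62]
  [88, 66, 31, 62, 73, 66]
  [66, 66, 31, 62, 66, 66]
  [66, 62, 31, 35, 66, 66]
Answer: row 1 of M^⊗3 = [88, 62, 31, 62, 62, 62]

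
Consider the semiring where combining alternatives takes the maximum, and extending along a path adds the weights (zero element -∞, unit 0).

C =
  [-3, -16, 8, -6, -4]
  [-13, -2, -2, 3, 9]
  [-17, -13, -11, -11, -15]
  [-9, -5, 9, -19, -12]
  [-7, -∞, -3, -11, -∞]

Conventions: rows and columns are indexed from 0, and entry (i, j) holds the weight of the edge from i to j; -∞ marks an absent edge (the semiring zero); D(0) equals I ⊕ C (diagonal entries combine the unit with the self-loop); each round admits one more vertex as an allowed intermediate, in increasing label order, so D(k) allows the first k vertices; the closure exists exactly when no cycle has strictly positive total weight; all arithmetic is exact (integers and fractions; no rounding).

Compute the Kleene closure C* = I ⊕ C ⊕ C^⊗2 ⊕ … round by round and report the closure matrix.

D(0):
  [0, -16, 8, -6, -4]
  [-13, 0, -2, 3, 9]
  [-17, -13, 0, -11, -15]
  [-9, -5, 9, 0, -12]
  [-7, -∞, -3, -11, 0]
D(1):
  [0, -16, 8, -6, -4]
  [-13, 0, -2, 3, 9]
  [-17, -13, 0, -11, -15]
  [-9, -5, 9, 0, -12]
  [-7, -23, 1, -11, 0]
D(2):
  [0, -16, 8, -6, -4]
  [-13, 0, -2, 3, 9]
  [-17, -13, 0, -10, -4]
  [-9, -5, 9, 0, 4]
  [-7, -23, 1, -11, 0]
D(3):
  [0, -5, 8, -2, 4]
  [-13, 0, -2, 3, 9]
  [-17, -13, 0, -10, -4]
  [-8, -4, 9, 0, 5]
  [-7, -12, 1, -9, 0]
D(4):
  [0, -5, 8, -2, 4]
  [-5, 0, 12, 3, 9]
  [-17, -13, 0, -10, -4]
  [-8, -4, 9, 0, 5]
  [-7, -12, 1, -9, 0]
D(5):
  [0, -5, 8, -2, 4]
  [2, 0, 12, 3, 9]
  [-11, -13, 0, -10, -4]
  [-2, -4, 9, 0, 5]
  [-7, -12, 1, -9, 0]
Answer: C* = [[0, -5, 8, -2, 4], [2, 0, 12, 3, 9], [-11, -13, 0, -10, -4], [-2, -4, 9, 0, 5], [-7, -12, 1, -9, 0]]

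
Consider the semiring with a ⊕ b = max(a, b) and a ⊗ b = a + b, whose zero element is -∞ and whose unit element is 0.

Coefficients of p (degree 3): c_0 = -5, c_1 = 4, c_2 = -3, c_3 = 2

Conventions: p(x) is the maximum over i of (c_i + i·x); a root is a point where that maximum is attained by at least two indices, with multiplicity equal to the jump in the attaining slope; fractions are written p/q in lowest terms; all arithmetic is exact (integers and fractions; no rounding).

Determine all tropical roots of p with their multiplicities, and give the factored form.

hull edge (i=0, c=-5) to (i=1, c=4): slope 9, span 1
hull edge (i=1, c=4) to (i=3, c=2): slope -1, span 2
Factored form: p(x) = 2 ⊗ (x ⊕ (-9)) ⊗ (x ⊕ 1) ⊗ (x ⊕ 1)
Answer: roots = -9 (mult 1), 1 (mult 2)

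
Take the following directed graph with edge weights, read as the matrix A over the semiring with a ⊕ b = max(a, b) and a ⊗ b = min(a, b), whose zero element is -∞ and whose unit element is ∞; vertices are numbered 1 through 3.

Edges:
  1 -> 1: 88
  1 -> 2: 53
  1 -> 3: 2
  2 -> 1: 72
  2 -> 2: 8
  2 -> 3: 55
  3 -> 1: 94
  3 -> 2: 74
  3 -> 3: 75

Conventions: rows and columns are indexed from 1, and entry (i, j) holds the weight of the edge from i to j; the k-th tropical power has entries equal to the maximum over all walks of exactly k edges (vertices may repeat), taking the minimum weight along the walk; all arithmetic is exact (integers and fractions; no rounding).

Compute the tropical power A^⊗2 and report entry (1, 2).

A^⊗2:
  [88, 53, 53]
  [72, 55, 55]
  [88, 74, 75]
Key observation: the optimum is the walk 1->1->2, with weight 88 min 53 = 53.
Optimal value attained by: walk 1->1->2.
Answer: (A^⊗2)[1][2] = 53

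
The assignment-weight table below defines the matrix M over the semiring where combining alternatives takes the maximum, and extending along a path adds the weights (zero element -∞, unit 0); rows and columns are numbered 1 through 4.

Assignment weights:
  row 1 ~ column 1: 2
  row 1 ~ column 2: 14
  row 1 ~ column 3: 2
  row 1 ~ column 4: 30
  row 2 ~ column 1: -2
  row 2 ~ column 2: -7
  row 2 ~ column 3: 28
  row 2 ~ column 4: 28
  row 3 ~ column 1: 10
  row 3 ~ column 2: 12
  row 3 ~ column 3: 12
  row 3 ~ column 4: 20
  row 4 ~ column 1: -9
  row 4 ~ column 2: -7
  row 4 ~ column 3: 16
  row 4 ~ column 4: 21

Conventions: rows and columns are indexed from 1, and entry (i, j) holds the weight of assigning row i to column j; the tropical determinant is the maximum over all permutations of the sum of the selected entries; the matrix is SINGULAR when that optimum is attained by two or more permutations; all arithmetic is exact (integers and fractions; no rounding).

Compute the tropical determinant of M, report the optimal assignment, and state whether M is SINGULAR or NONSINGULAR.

σ = (1, 2, 3, 4): 2 + (-7) + 12 + 21 = 28
σ = (1, 2, 4, 3): 2 + (-7) + 20 + 16 = 31
σ = (1, 3, 2, 4): 2 + 28 + 12 + 21 = 63
σ = (1, 3, 4, 2): 2 + 28 + 20 + (-7) = 43
σ = (1, 4, 2, 3): 2 + 28 + 12 + 16 = 58
σ = (1, 4, 3, 2): 2 + 28 + 12 + (-7) = 35
σ = (2, 1, 3, 4): 14 + (-2) + 12 + 21 = 45
σ = (2, 1, 4, 3): 14 + (-2) + 20 + 16 = 48
σ = (2, 3, 1, 4): 14 + 28 + 10 + 21 = 73
σ = (2, 3, 4, 1): 14 + 28 + 20 + (-9) = 53
σ = (2, 4, 1, 3): 14 + 28 + 10 + 16 = 68
σ = (2, 4, 3, 1): 14 + 28 + 12 + (-9) = 45
σ = (3, 1, 2, 4): 2 + (-2) + 12 + 21 = 33
σ = (3, 1, 4, 2): 2 + (-2) + 20 + (-7) = 13
σ = (3, 2, 1, 4): 2 + (-7) + 10 + 21 = 26
σ = (3, 2, 4, 1): 2 + (-7) + 20 + (-9) = 6
σ = (3, 4, 1, 2): 2 + 28 + 10 + (-7) = 33
σ = (3, 4, 2, 1): 2 + 28 + 12 + (-9) = 33
σ = (4, 1, 2, 3): 30 + (-2) + 12 + 16 = 56
σ = (4, 1, 3, 2): 30 + (-2) + 12 + (-7) = 33
σ = (4, 2, 1, 3): 30 + (-7) + 10 + 16 = 49
σ = (4, 2, 3, 1): 30 + (-7) + 12 + (-9) = 26
σ = (4, 3, 1, 2): 30 + 28 + 10 + (-7) = 61
σ = (4, 3, 2, 1): 30 + 28 + 12 + (-9) = 61
Optimal value attained by: σ = (2, 3, 1, 4).
Answer: det⊕(M) = 73; verdict: NONSINGULAR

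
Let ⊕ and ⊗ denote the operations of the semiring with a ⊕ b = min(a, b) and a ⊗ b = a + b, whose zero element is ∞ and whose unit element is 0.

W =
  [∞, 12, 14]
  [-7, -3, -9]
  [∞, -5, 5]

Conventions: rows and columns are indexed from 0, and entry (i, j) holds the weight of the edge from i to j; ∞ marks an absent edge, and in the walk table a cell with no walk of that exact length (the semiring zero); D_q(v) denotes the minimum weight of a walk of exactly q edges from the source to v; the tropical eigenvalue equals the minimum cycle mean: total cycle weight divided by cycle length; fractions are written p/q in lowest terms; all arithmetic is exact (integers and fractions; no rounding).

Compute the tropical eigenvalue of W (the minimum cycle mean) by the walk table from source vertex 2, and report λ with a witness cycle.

q=0: [∞, ∞, 0]
q=1: [∞, -5, 5]
q=2: [-12, -8, -14]
q=3: [-15, -19, -17]
Optimal cycle mean attained by: cycle 1->2->1, total (-9) + (-5), length 2.
Answer: λ = -7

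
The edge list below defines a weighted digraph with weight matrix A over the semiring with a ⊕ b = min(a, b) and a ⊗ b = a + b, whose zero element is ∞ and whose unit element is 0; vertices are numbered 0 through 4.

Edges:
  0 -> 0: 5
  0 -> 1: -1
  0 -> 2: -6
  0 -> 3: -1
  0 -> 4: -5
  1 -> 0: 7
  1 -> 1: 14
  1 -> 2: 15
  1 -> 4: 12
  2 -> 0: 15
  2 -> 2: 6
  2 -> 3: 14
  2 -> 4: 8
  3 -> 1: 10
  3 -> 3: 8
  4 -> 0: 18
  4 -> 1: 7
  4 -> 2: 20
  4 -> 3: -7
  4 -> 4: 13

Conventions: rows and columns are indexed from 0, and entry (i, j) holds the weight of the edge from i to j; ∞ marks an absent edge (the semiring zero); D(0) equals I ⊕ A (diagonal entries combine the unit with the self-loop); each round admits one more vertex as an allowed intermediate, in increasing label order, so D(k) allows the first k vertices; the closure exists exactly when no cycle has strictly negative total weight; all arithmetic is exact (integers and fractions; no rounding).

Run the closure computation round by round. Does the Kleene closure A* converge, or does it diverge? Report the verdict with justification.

D(0):
  [0, -1, -6, -1, -5]
  [7, 0, 15, ∞, 12]
  [15, ∞, 0, 14, 8]
  [∞, 10, ∞, 0, ∞]
  [18, 7, 20, -7, 0]
D(1):
  [0, -1, -6, -1, -5]
  [7, 0, 1, 6, 2]
  [15, 14, 0, 14, 8]
  [∞, 10, ∞, 0, ∞]
  [18, 7, 12, -7, 0]
D(2):
  [0, -1, -6, -1, -5]
  [7, 0, 1, 6, 2]
  [15, 14, 0, 14, 8]
  [17, 10, 11, 0, 12]
  [14, 7, 8, -7, 0]
D(3):
  [0, -1, -6, -1, -5]
  [7, 0, 1, 6, 2]
  [15, 14, 0, 14, 8]
  [17, 10, 11, 0, 12]
  [14, 7, 8, -7, 0]
D(4):
  [0, -1, -6, -1, -5]
  [7, 0, 1, 6, 2]
  [15, 14, 0, 14, 8]
  [17, 10, 11, 0, 12]
  [10, 3, 4, -7, 0]
D(5):
  [0, -2, -6, -12, -5]
  [7, 0, 1, -5, 2]
  [15, 11, 0, 1, 8]
  [17, 10, 11, 0, 12]
  [10, 3, 4, -7, 0]
Key observation: every diagonal entry stays at the unit through all rounds, so no improving cycle exists.
Answer: CONVERGES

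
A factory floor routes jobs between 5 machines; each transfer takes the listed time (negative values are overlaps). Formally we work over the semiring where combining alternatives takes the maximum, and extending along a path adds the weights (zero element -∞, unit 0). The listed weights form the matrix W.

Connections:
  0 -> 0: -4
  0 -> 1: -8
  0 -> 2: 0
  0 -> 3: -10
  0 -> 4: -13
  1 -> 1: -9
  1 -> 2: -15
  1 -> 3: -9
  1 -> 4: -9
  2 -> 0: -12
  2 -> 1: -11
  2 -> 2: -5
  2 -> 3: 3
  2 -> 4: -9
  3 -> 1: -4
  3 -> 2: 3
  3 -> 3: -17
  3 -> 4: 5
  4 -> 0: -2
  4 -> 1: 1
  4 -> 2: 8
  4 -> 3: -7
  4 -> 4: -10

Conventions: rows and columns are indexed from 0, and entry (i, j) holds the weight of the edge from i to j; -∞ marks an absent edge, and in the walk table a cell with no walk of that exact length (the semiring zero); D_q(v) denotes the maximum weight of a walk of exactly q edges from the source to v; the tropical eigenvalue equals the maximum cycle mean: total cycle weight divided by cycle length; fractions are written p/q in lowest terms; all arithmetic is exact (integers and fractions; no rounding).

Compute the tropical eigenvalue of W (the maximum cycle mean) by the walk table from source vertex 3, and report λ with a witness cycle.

q=0: [-∞, -∞, -∞, 0, -∞]
q=1: [-∞, -4, 3, -17, 5]
q=2: [3, 6, 13, 6, -5]
q=3: [1, 2, 9, 16, 11]
q=4: [9, 12, 19, 12, 21]
q=5: [19, 22, 29, 22, 17]
Optimal cycle mean attained by: cycle 2->3->4->2, total 3 + 5 + 8, length 3.
Answer: λ = 16/3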